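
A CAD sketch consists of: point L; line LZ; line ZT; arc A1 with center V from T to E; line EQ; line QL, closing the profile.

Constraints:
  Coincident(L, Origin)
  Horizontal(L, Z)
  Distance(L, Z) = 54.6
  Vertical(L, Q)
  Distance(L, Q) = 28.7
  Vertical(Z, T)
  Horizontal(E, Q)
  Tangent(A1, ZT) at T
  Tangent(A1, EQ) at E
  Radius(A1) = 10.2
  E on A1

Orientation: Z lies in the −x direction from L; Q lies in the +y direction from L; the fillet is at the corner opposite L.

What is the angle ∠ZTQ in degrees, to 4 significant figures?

100.6°

The virtual corner opposite L is at (-54.60, 28.70). The tangent condition forces VT to be normal to ZT and the tangent condition forces VE to be normal to EQ, with radius 10.2, so the center V sits 10.2 in from both sides at V = (-44.40, 18.50). That places the tangent points at T = (-54.60, 18.50) on ZT and E = (-44.40, 28.70) on EQ. Then cos ∠ZTQ = TZ·TQ / (|TZ||TQ|), giving 100.6°.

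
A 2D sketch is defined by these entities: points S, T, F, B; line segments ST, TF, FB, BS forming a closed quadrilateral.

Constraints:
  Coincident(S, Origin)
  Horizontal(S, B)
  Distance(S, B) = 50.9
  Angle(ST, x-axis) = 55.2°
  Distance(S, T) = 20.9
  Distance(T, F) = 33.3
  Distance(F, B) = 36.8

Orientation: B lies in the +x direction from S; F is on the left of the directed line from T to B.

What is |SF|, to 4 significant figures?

53.21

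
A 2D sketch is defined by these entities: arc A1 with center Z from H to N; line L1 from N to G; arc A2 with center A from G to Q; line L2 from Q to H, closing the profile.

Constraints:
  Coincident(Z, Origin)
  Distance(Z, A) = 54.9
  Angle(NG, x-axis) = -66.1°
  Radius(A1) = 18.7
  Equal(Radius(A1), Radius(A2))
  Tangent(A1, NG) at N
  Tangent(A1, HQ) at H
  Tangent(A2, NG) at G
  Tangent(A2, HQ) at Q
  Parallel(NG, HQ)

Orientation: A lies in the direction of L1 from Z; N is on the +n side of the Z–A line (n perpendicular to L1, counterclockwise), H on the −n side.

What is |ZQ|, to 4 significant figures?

58.00

The slot axis is L1's direction at -66.1°, so u = (cos -66.1°, sin -66.1°) = (0.4051, -0.9143) and n = (−sin -66.1°, cos -66.1°) = (0.9143, 0.4051). Z is at the origin and A lies 54.9 along u from Z, so A = 54.9·u = (22.24, -50.19). Tangency of A1 to both parallel lines with radius 18.7 puts N and H at Z ± 18.7·n: N = (17.10, 7.576), H = (-17.10, -7.576). Equal radii place G and Q the same way about A: G = A + 18.7·n = (39.34, -42.62), Q = A − 18.7·n = (5.146, -57.77). Then |ZQ| = |Q − Z| = 58.00.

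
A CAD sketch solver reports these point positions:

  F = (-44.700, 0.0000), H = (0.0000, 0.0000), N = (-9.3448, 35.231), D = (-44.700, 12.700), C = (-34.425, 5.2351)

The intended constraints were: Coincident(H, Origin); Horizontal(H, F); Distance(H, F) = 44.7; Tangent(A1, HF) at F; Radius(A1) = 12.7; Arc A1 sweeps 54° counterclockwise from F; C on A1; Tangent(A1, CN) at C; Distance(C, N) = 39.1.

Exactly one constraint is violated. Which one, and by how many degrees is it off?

Tangent(A1, CN) at C — off by 3.90°.

H = (0.00, 0.00) ✓; H.y = 0.00, F.y = 0.00 ✓; |HF| = 44.70 ✓; ∠(DF, FH) = 90.00° ✓; |DF| = 12.70 ✓; bearing(D→C) − bearing(D→F) = 54.00° ✓; |DC| = 12.70 ✓; ∠(DC, CN) = 93.90° ✗; |CN| = 39.10 ✓.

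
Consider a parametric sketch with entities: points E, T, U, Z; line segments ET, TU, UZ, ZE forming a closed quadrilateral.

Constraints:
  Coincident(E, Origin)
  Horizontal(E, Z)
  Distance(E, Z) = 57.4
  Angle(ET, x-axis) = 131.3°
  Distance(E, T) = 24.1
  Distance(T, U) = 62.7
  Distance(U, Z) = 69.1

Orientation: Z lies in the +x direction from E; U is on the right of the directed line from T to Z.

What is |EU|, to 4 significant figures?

41.93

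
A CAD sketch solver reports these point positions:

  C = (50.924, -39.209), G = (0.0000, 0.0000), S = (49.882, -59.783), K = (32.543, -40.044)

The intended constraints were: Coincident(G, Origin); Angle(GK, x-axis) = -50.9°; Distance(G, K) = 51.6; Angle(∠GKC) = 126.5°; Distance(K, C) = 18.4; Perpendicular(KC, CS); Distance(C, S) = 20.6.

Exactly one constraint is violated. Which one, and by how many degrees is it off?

Perpendicular(KC, CS) — off by 5.50°.

G = (0.00, 0.00) ✓; GK at -50.90° ✓; |GK| = 51.60 ✓; ∠GKC = 126.5° ✓; |KC| = 18.40 ✓; ∠(KC, CS) = 95.50° ✗; |CS| = 20.60 ✓.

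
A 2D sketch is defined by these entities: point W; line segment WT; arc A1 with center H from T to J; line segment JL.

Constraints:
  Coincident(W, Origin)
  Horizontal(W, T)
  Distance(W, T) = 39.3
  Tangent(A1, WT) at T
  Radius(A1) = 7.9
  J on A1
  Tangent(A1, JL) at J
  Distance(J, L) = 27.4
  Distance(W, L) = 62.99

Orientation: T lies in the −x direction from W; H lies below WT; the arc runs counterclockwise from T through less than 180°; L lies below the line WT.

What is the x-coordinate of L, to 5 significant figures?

-54.089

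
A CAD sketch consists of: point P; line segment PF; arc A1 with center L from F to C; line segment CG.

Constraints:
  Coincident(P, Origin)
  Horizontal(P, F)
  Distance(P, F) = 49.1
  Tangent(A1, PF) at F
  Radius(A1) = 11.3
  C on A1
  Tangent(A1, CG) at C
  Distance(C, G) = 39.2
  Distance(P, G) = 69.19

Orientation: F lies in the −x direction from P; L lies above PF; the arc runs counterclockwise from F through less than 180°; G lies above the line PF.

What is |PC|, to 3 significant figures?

40.3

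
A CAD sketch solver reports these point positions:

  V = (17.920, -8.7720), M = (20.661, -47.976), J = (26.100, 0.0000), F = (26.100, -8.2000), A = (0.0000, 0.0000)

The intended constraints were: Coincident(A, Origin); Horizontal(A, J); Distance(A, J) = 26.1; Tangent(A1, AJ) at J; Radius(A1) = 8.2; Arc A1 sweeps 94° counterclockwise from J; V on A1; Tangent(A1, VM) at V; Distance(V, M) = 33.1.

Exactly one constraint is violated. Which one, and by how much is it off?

Distance(V, M) = 33.1 — off by 6.20.

A = (0.00, 0.00) ✓; A.y = 0.00, J.y = 0.00 ✓; |AJ| = 26.10 ✓; ∠(FJ, JA) = 90.00° ✓; |FJ| = 8.200 ✓; bearing(F→V) − bearing(F→J) = 94.00° ✓; |FV| = 8.200 ✓; ∠(FV, VM) = 90.00° ✓; |VM| = 39.30 ✗.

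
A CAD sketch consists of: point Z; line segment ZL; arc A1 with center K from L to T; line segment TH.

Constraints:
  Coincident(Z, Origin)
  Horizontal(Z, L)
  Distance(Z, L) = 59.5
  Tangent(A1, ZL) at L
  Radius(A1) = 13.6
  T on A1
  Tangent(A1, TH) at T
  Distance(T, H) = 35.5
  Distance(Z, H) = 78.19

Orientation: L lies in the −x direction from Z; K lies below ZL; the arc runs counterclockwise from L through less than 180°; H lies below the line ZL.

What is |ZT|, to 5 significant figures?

74.490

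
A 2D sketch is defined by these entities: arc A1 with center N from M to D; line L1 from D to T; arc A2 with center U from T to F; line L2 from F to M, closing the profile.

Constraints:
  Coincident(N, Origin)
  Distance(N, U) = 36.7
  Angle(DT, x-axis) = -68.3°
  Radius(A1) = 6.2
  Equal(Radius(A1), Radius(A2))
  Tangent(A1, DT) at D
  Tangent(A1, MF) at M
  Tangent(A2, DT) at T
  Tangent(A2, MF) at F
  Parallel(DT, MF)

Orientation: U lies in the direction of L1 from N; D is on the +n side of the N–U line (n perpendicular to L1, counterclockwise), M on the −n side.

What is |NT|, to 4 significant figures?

37.22

The slot axis is L1's direction at -68.3°, so u = (cos -68.3°, sin -68.3°) = (0.3697, -0.9291) and n = (−sin -68.3°, cos -68.3°) = (0.9291, 0.3697). N is at the origin and U lies 36.7 along u from N, so U = 36.7·u = (13.57, -34.10). Tangency of A1 to both parallel lines with radius 6.2 puts D and M at N ± 6.2·n: D = (5.761, 2.292), M = (-5.761, -2.292). Equal radii place T and F the same way about U: T = U + 6.2·n = (19.33, -31.81), F = U − 6.2·n = (7.809, -36.39). Then |NT| = |T − N| = 37.22.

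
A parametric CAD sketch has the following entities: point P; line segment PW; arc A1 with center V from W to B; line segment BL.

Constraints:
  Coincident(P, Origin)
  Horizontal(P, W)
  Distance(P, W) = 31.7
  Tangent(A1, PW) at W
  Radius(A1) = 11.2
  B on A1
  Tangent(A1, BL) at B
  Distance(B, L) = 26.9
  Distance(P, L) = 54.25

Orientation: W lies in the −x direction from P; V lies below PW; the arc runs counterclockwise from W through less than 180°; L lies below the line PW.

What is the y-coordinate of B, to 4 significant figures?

-13.64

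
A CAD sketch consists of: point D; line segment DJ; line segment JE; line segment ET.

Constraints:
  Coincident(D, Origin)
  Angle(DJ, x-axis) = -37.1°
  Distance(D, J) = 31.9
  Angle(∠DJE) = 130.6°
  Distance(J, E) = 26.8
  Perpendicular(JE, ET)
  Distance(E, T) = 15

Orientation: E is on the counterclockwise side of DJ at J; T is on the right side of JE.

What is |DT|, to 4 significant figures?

61.65

D is at the origin; DJ runs at -37.1° with length 31.9, so J = 31.9·(cos -37.1°, sin -37.1°) = (25.44, -19.24). ∠DJE = 130.6°, so JE runs at -37.1° + (180° − 130.6°) = 12.30° from the x-axis; with |JE| = 26.8, E = J + 26.8·(cos 12.30°, sin 12.30°) = (51.63, -13.53). The perpendicularity gives ET at right angles to JE; with |ET| = 15.0 on the right of JE, T = E + 15.0·(0.2130, -0.9770) = (54.82, -28.19). Then |DT| = |T − D| = 61.65.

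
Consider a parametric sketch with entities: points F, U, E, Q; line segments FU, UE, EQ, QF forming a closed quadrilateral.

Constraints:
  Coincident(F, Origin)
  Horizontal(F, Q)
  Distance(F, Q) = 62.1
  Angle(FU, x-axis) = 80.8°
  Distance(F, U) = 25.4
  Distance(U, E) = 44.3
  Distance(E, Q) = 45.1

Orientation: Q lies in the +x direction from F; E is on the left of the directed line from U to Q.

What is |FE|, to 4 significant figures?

61.47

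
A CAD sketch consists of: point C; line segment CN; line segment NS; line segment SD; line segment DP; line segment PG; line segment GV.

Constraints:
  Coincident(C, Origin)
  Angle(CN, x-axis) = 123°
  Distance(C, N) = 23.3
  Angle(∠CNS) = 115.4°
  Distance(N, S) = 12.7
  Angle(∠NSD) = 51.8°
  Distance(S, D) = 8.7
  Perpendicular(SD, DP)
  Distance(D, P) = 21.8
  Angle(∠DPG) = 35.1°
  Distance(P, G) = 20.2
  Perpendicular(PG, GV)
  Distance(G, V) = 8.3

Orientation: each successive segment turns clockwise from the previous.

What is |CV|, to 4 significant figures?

27.05

C is at the origin; CN runs at 123.0° with length 23.3, so N = (-12.69, 19.54). ∠CNS = 115.4° gives NS at 58.40° from the x-axis; with |NS| = 12.7, S = (-6.035, 30.36). ∠NSD = 51.8° gives SD at -69.80° from the x-axis; with |SD| = 8.7, D = (-3.031, 22.19). SD ⟂ DP, so DP runs at -159.8°; with |DP| = 21.8, P = (-23.49, 14.67). ∠DPG = 35.1° gives PG at 55.30° from the x-axis; with |PG| = 20.2, G = (-11.99, 31.27). PG is perpendicular to GV, so GV runs at -34.70°; with |GV| = 8.3, V = (-5.167, 26.55). Then |CV| = |V − C| = 27.05.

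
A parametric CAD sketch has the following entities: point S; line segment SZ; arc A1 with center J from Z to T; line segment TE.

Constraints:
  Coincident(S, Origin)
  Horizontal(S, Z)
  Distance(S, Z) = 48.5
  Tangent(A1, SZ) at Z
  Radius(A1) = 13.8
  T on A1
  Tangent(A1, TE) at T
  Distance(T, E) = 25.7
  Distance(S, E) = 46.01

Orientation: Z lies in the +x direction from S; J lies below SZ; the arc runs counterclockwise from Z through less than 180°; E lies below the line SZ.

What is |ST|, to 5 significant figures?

36.643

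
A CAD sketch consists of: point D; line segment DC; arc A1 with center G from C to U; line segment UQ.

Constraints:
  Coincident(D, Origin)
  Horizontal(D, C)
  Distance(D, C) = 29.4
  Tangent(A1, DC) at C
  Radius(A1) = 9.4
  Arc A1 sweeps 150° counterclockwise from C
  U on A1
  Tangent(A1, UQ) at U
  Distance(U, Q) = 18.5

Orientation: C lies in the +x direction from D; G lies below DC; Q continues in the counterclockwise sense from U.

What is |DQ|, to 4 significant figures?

48.74

D is at the origin; D and C share the same y with |DC| = 29.4 and C on the +x side, so C = (29.40, 0.000). Since A1 is tangent to DC there, GC ⟂ DC, so G = C + (0, -9.4) = (29.40, -9.400). On A1, C sits at bearing 90° from G; a 150° counterclockwise sweep puts U at bearing 240°, so U = G + 9.4·(cos 240°, sin 240°) = (24.70, -17.54). Since A1 is tangent to UQ there, GU ⟂ UQ, so UQ runs along (−sin 240°, cos 240°); with |UQ| = 18.5, Q = (40.72, -26.79). Then |DQ| = |Q − D| = 48.74.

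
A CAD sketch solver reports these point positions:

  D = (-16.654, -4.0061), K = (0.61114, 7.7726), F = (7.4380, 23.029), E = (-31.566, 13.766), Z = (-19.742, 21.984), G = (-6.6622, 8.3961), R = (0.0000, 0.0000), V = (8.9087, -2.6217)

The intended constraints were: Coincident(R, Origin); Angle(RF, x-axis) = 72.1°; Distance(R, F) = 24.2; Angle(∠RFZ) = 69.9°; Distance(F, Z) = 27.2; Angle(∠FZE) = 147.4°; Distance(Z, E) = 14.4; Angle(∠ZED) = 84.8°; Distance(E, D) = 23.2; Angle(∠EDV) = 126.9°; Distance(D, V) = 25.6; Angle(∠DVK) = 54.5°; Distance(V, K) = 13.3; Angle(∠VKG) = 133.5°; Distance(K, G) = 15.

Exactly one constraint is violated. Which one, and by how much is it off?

Distance(K, G) = 15 — off by 7.70.

R = (0.00, 0.00) ✓; RF at 72.10° ✓; |RF| = 24.20 ✓; ∠RFZ = 69.90° ✓; |FZ| = 27.20 ✓; ∠FZE = 147.4° ✓; |ZE| = 14.40 ✓; ∠ZED = 84.80° ✓; |ED| = 23.20 ✓; ∠EDV = 126.9° ✓; |DV| = 25.60 ✓; ∠DVK = 54.50° ✓; |VK| = 13.30 ✓; ∠VKG = 133.5° ✓; |KG| = 7.300 ✗.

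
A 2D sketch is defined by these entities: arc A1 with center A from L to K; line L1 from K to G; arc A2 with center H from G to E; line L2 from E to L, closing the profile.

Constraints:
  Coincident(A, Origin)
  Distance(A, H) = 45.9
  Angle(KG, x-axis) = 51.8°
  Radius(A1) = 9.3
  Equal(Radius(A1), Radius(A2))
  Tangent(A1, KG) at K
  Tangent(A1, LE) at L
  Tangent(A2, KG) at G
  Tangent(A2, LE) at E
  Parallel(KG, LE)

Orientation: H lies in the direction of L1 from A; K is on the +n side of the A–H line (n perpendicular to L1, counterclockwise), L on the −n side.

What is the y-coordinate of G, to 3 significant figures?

41.8

The slot axis is L1's direction at 51.8°, so u = (cos 51.8°, sin 51.8°) = (0.618, 0.786) and n = (−sin 51.8°, cos 51.8°) = (-0.786, 0.618). A is at the origin and H lies 45.9 along u from A, so H = 45.9·u = (28.4, 36.1). Tangency of A1 to both parallel lines with radius 9.3 puts K and L at A ± 9.3·n: K = (-7.31, 5.75), L = (7.31, -5.75). Equal radii place G and E the same way about H: G = H + 9.3·n = (21.1, 41.8), E = H − 9.3·n = (35.7, 30.3). So G.y = 41.8.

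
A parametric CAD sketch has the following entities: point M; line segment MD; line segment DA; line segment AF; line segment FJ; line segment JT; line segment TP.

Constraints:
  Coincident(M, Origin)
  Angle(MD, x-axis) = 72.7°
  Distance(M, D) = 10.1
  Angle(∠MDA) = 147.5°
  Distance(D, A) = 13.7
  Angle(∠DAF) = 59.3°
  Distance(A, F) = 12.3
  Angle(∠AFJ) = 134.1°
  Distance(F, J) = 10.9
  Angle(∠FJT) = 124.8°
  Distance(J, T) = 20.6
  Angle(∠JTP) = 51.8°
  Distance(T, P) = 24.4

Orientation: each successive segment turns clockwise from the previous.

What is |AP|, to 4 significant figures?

9.544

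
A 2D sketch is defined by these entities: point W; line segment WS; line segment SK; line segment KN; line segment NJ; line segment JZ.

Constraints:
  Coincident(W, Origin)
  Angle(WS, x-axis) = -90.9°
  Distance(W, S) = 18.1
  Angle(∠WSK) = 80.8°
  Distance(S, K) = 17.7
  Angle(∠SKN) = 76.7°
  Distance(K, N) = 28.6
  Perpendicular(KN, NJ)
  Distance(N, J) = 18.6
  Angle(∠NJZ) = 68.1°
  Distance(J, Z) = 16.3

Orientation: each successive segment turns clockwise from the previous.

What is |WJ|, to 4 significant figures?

11.39

W is at the origin; WS runs at -90.9° with length 18.1, so S = (-0.2843, -18.10). ∠WSK = 80.8° gives SK at 169.9° from the x-axis; with |SK| = 17.7, K = (-17.71, -14.99). ∠SKN = 76.7° gives KN at 66.60° from the x-axis; with |KN| = 28.6, N = (-6.352, 11.25). KN is perpendicular to NJ, so NJ runs at -23.40°; with |NJ| = 18.6, J = (10.72, 3.867). Then |WJ| = |J − W| = 11.39.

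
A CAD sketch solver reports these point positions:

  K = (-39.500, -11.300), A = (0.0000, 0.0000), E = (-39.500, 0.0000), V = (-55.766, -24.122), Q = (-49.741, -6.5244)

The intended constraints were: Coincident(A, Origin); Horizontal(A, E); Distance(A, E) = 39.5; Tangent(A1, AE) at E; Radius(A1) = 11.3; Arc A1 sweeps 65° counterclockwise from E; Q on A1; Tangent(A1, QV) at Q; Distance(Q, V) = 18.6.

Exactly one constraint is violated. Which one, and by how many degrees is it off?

Tangent(A1, QV) at Q — off by 6.10°.

A = (0.00, 0.00) ✓; A.y = 0.00, E.y = 0.00 ✓; |AE| = 39.50 ✓; ∠(KE, EA) = 90.00° ✓; |KE| = 11.30 ✓; bearing(K→Q) − bearing(K→E) = 65.00° ✓; |KQ| = 11.30 ✓; ∠(KQ, QV) = 83.90° ✗; |QV| = 18.60 ✓.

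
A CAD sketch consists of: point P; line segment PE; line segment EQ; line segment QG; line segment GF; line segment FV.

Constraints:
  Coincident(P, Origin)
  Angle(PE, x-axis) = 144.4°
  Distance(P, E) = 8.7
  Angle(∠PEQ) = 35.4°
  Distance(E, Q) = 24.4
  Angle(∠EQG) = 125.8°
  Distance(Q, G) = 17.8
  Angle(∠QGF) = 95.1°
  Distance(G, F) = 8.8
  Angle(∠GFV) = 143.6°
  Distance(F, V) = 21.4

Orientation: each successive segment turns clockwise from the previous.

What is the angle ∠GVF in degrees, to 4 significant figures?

10.39°

P is at the origin; PE runs at 144.4° with length 8.7, so E = (-7.074, 5.064). ∠PEQ = 35.4° gives EQ at -0.2000° from the x-axis; with |EQ| = 24.4, Q = (17.33, 4.979). ∠EQG = 125.8° gives QG at -54.40° from the x-axis; with |QG| = 17.8, G = (27.69, -9.494). ∠QGF = 95.1° gives GF at -139.3° from the x-axis; with |GF| = 8.8, F = (21.02, -15.23). ∠GFV = 143.6° gives FV at -175.7° from the x-axis; with |FV| = 21.4, V = (-0.3237, -16.84). Then cos ∠GVF = VG·VF / (|VG||VF|), giving 10.39°.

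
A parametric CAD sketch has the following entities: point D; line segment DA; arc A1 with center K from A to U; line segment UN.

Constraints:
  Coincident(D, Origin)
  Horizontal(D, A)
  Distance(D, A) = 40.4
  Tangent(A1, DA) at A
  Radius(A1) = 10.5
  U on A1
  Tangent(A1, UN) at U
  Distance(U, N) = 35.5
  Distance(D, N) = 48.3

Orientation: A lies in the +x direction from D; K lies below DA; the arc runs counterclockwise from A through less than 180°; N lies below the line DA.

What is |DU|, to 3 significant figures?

31.2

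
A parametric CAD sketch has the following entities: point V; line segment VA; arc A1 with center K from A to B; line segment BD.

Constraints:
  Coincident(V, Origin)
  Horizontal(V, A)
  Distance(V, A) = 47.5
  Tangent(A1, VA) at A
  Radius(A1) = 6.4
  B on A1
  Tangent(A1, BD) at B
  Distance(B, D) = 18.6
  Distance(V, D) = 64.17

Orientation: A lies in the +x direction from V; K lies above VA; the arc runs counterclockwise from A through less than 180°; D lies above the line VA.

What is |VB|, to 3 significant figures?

53.5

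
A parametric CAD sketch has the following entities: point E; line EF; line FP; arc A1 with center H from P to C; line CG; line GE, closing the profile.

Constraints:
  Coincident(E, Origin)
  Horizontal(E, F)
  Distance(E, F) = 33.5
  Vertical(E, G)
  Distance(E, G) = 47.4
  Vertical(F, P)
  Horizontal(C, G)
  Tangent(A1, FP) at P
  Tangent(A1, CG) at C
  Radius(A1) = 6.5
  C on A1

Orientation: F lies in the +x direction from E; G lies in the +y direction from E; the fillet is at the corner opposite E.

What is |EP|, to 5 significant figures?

52.868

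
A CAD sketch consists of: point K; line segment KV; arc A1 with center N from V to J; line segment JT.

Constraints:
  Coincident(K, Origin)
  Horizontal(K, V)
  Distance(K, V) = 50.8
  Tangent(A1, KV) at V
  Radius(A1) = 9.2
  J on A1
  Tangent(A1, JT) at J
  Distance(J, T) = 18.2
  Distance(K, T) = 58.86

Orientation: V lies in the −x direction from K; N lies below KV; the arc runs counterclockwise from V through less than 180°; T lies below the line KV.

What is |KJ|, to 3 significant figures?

60.5

K is at the origin; KV is horizontal with |KV| = 50.8 and V on the −x side, so V = (-50.8, 0.00). A1 meets KV tangentially, so NV is at right angles to KV, so N = V + (0, -9.2) = (-50.8, -9.20). Since NJ ⟂ JT (tangency), |NT| = √(9.2² + 18.2²) = 20.4 regardless of where J sits on A1. So T lies on both circle(K, 58.86) and circle(N, 20.4); the below-KV intersection is T = (-50.9, -29.6). J is the foot of the tangent from T: J = (-59.0, -13.3).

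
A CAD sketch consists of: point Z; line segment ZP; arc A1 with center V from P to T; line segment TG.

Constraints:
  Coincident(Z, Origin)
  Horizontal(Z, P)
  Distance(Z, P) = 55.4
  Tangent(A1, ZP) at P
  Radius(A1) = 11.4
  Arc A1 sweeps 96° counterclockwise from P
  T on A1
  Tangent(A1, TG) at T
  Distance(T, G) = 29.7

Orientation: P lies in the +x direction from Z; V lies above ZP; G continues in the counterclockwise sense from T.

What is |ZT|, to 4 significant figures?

67.92

A1 meets ZP tangentially, so VP is at right angles to ZP, so V = P + (0, 11.4) = (55.40, 11.40). On A1, P sits at bearing -90° from V; a 96° counterclockwise sweep puts T at bearing 6°, so T = V + 11.4·(cos 6°, sin 6°) = (66.74, 12.59). Then |ZT| = |T − Z| = 67.92.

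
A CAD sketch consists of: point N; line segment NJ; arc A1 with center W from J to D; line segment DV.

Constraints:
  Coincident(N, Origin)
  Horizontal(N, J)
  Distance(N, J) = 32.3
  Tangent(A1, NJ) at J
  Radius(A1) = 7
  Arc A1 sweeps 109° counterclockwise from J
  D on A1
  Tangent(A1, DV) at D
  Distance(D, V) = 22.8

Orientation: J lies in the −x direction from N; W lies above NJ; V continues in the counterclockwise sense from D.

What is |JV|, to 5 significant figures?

30.847

N is at the origin; NJ is horizontal with |NJ| = 32.3 and J on the −x side, so J = (-32.300, 0.0000). A1 meets NJ tangentially, so WJ is at right angles to NJ, so W = J + (0, 7) = (-32.300, 7.0000). On A1, J sits at bearing -90° from W; a 109° counterclockwise sweep puts D at bearing 19°, so D = W + 7.0·(cos 19°, sin 19°) = (-25.681, 9.2790). Tangency of A1 to DV means the radius WD is perpendicular to DV, so DV runs along (−sin 19°, cos 19°); with |DV| = 22.8, V = (-33.104, 30.837). Then |JV| = |V − J| = 30.847.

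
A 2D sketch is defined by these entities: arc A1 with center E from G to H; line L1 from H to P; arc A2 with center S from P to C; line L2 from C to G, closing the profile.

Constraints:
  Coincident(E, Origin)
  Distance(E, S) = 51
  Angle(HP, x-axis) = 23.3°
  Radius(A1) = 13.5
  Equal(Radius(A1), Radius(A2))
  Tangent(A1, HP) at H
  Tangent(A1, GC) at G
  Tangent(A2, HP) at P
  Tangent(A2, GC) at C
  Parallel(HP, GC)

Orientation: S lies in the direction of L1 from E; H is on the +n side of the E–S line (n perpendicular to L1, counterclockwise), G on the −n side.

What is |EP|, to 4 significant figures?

52.76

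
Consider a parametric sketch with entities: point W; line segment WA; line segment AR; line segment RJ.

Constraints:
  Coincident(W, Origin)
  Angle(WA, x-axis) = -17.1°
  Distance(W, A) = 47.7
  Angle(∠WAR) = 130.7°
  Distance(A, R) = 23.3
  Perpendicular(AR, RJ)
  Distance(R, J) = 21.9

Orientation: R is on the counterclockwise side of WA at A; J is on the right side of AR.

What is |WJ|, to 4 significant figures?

79.57

∠WAR = 130.7°, so AR runs at -17.1° + (180° − 130.7°) = 32.20° from the x-axis; with |AR| = 23.3, R = A + 23.3·(cos 32.20°, sin 32.20°) = (65.31, -1.610). AR is perpendicular to RJ; with |RJ| = 21.9 on the right of AR, J = R + 21.9·(0.5329, -0.8462) = (76.98, -20.14). Then |WJ| = |J − W| = 79.57.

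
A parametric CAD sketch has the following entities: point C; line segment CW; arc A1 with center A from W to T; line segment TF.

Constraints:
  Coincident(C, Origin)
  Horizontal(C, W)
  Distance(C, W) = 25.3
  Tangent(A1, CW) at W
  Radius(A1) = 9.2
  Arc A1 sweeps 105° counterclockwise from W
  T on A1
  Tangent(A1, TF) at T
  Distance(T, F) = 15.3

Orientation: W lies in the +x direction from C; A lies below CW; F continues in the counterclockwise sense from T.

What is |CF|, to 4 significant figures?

33.32

C is at the origin; C and W share the same y with |CW| = 25.3 and W on the +x side, so W = (25.30, 0.000). Since A1 is tangent to CW there, AW ⟂ CW, so A = W + (0, -9.2) = (25.30, -9.200). On A1, W sits at bearing 90° from A; a 105° counterclockwise sweep puts T at bearing 195°, so T = A + 9.2·(cos 195°, sin 195°) = (16.41, -11.58). The tangent condition forces AT to be normal to TF, so TF runs along (−sin 195°, cos 195°); with |TF| = 15.3, F = (20.37, -26.36). Then |CF| = |F − C| = 33.32.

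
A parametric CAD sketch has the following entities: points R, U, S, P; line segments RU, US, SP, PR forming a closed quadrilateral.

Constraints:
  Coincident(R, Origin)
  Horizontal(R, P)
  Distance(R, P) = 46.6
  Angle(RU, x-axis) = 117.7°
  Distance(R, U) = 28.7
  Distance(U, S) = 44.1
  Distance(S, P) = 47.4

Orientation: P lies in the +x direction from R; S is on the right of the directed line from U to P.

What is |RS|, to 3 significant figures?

16.1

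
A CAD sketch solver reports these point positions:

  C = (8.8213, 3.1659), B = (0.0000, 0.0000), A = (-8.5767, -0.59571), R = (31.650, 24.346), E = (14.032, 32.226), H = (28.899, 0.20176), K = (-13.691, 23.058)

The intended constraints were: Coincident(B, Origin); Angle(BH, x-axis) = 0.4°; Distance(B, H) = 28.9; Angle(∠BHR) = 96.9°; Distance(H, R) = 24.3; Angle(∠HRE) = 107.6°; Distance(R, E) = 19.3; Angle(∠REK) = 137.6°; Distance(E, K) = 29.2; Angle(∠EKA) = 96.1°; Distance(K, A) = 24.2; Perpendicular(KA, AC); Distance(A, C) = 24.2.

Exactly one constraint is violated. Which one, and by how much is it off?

Distance(A, C) = 24.2 — off by 6.40.

B = (0.00, 0.00) ✓; BH at 0.4000° ✓; |BH| = 28.90 ✓; ∠BHR = 96.90° ✓; |HR| = 24.30 ✓; ∠HRE = 107.6° ✓; |RE| = 19.30 ✓; ∠REK = 137.6° ✓; |EK| = 29.20 ✓; ∠EKA = 96.10° ✓; |KA| = 24.20 ✓; ∠(KA, AC) = 90.00° ✓; |AC| = 17.80 ✗.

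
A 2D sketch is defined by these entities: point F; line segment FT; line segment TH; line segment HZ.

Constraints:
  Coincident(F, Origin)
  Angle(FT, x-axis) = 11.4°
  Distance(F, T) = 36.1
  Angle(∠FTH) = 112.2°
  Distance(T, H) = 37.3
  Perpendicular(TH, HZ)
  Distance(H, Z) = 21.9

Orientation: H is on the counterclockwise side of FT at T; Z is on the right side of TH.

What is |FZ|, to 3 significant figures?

75.2

∠FTH = 112.2°, so TH runs at 11.4° + (180° − 112.2°) = 79.2° from the x-axis; with |TH| = 37.3, H = T + 37.3·(cos 79.2°, sin 79.2°) = (42.4, 43.8). The perpendicularity gives HZ at right angles to TH; with |HZ| = 21.9 on the right of TH, Z = H + 21.9·(0.982, -0.187) = (63.9, 39.7). Then |FZ| = |Z − F| = 75.2.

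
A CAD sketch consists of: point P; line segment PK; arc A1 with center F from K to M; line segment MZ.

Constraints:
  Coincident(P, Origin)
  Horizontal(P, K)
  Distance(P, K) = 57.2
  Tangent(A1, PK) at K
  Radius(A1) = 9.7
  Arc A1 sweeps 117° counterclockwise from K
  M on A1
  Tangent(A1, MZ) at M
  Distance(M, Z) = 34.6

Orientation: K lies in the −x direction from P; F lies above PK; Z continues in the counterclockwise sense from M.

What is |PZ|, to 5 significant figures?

78.415

On A1, K sits at bearing -90° from F; a 117° counterclockwise sweep puts M at bearing 27°, so M = F + 9.7·(cos 27°, sin 27°) = (-48.557, 14.104). Tangency of A1 to MZ means the radius FM is perpendicular to MZ, so MZ runs along (−sin 27°, cos 27°); with |MZ| = 34.6, Z = (-64.265, 44.933). Then |PZ| = |Z − P| = 78.415.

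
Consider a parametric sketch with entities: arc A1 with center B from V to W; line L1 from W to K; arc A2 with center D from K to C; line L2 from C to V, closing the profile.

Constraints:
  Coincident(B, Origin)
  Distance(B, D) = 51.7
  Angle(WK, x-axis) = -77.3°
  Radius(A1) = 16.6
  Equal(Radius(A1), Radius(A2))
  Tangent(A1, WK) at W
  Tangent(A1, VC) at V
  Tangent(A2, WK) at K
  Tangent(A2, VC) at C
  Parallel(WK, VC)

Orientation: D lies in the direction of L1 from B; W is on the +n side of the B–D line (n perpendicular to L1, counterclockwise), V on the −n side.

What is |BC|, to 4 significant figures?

54.30

Tangency of A1 to both parallel lines with radius 16.6 puts W and V at B ± 16.6·n: W = (16.19, 3.649), V = (-16.19, -3.649). Equal radii place K and C the same way about D: K = D + 16.6·n = (27.56, -46.79), C = D − 16.6·n = (-4.828, -54.08). Then |BC| = |C − B| = 54.30.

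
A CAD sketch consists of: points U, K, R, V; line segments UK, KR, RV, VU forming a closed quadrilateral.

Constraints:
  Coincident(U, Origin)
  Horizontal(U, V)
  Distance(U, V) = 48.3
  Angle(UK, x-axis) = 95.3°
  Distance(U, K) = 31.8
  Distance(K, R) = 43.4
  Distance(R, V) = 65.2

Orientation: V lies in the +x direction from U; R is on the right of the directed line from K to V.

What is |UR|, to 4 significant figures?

18.85

U is at the origin; U and V share the same y with |UV| = 48.3 and V in +x, so V = (48.3, 0). UK runs at 95.3° with |UK| = 31.8, so K = (-2.937, 31.66). R is determined by |KR| = 43.4 and |RV| = 65.2 together: it lies at the intersection of circle(K, 43.4) and circle(V, 65.2). With |KV| = 60.23, the foot of the radical line on KV is 10.46 from K and the perpendicular offset is √(43.4² − 10.46²) = 42.12. Taking the right-of-KV solution: R = (-16.18, -9.666).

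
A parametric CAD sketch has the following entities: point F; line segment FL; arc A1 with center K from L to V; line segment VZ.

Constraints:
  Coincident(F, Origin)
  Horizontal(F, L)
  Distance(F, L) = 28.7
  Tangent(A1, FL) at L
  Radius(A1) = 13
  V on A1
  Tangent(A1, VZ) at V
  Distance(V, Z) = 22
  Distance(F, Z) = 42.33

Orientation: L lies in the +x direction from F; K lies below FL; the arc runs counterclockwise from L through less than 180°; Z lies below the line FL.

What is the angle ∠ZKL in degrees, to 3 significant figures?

161°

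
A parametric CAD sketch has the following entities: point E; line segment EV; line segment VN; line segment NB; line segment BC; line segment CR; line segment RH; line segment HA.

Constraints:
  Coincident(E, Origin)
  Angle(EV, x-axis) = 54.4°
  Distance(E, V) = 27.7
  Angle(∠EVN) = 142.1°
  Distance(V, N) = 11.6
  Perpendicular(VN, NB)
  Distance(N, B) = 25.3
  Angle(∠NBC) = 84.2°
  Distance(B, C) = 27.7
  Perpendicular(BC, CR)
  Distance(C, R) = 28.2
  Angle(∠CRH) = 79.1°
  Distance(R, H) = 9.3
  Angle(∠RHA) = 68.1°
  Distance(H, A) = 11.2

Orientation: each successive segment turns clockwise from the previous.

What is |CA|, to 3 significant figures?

17.3

∠CRH = 79.1° gives RH at -0.200° from the x-axis; with |RH| = 9.3, H = (11.3, 24.1). ∠RHA = 68.1° gives HA at -112° from the x-axis; with |HA| = 11.2, A = (7.06, 13.7). Then |CA| = |A − C| = 17.3.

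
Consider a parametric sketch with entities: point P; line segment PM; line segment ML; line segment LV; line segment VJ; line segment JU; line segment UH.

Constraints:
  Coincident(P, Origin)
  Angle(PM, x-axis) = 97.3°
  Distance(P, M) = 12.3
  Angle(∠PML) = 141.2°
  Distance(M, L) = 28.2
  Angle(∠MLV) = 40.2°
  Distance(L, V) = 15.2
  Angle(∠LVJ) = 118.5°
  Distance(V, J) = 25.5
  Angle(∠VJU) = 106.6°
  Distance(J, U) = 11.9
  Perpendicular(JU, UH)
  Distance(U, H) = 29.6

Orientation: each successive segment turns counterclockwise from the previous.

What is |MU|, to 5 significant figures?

12.896

P is at the origin; PM runs at 97.3° with length 12.3, so M = (-1.5629, 12.200). ∠PML = 141.2° gives ML at 136.10° from the x-axis; with |ML| = 28.2, L = (-21.882, 31.754). ∠MLV = 40.2° gives LV at -84.100° from the x-axis; with |LV| = 15.2, V = (-20.320, 16.635). ∠LVJ = 118.5° gives VJ at -22.600° from the x-axis; with |VJ| = 25.5, J = (3.2219, 6.8352). ∠VJU = 106.6° gives JU at 50.800° from the x-axis; with |JU| = 11.9, U = (10.743, 16.057). Then |MU| = |U − M| = 12.896.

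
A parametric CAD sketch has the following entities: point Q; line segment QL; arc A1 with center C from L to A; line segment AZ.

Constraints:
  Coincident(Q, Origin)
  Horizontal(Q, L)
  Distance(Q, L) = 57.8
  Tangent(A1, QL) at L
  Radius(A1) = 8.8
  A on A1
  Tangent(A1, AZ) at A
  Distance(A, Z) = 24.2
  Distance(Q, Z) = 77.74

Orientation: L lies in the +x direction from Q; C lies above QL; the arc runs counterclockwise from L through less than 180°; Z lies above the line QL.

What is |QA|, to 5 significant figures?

66.771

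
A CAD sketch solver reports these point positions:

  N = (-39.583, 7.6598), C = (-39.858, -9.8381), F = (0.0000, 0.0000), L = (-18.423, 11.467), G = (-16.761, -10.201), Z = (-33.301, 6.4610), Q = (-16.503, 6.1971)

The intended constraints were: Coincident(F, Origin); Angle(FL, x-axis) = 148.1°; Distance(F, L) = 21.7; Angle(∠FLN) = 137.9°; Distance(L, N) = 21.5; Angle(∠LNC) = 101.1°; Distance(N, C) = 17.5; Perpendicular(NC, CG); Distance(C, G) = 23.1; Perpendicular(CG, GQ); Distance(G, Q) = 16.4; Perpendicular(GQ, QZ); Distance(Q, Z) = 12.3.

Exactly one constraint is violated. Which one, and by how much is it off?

Distance(Q, Z) = 12.3 — off by 4.50.

F = (0.00, 0.00) ✓; FL at 148.1° ✓; |FL| = 21.70 ✓; ∠FLN = 137.9° ✓; |LN| = 21.50 ✓; ∠LNC = 101.1° ✓; |NC| = 17.50 ✓; ∠(NC, CG) = 90.00° ✓; |CG| = 23.10 ✓; ∠(CG, GQ) = 90.00° ✓; |GQ| = 16.40 ✓; ∠(GQ, QZ) = 90.00° ✓; |QZ| = 16.80 ✗.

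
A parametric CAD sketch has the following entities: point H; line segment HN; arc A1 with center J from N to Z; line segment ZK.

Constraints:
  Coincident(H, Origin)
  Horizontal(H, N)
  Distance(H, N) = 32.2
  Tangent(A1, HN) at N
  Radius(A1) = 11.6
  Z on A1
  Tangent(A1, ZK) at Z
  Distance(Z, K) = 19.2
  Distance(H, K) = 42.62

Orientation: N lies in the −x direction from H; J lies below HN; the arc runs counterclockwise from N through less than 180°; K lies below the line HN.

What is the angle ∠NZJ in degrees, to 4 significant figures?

22.18°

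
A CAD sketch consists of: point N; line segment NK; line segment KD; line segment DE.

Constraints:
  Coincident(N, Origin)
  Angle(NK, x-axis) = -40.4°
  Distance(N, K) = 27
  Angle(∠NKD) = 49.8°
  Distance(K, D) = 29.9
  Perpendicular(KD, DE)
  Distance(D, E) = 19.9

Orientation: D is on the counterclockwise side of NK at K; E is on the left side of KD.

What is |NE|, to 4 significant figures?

12.49

∠NKD = 49.8°, so KD runs at -40.4° + (180° − 49.8°) = 89.80° from the x-axis; with |KD| = 29.9, D = K + 29.9·(cos 89.80°, sin 89.80°) = (20.67, 12.40). The perpendicularity gives DE at right angles to KD; with |DE| = 19.9 on the left of KD, E = D + 19.9·(-1.000, 0.003491) = (0.7660, 12.47). Then |NE| = |E − N| = 12.49.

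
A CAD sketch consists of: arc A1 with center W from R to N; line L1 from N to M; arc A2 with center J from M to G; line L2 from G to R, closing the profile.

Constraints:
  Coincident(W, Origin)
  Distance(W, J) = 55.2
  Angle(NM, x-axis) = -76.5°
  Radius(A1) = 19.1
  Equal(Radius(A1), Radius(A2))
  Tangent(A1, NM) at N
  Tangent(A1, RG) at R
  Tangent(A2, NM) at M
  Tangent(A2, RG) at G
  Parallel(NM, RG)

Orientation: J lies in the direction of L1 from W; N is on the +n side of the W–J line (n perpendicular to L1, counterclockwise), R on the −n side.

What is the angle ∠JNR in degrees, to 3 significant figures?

70.9°

The slot axis is L1's direction at -76.5°, so u = (cos -76.5°, sin -76.5°) = (0.233, -0.972) and n = (−sin -76.5°, cos -76.5°) = (0.972, 0.233). W is at the origin and J lies 55.2 along u from W, so J = 55.2·u = (12.9, -53.7). Tangency of A1 to both parallel lines with radius 19.1 puts N and R at W ± 19.1·n: N = (18.6, 4.46), R = (-18.6, -4.46). Then cos ∠JNR = NJ·NR / (|NJ||NR|), giving 70.9°.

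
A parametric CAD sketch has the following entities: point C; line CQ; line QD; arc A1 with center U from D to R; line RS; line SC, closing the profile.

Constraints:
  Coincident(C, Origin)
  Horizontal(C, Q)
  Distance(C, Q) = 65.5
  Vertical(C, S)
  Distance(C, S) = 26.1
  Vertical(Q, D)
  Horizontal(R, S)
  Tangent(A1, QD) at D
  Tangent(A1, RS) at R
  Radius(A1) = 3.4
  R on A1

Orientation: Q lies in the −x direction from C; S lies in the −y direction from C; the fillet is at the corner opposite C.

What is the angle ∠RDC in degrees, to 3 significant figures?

64.1°

C is at the origin; CQ is horizontal with |CQ| = 65.5 and Q on the −x side, so Q = (-65.5, 0.00). CS is vertical with |CS| = 26.1 and S on the −y side, so S = (0.00, -26.1). The virtual corner opposite C is at (-65.5, -26.1). A1 meets QD tangentially, so UD is at right angles to QD and A1 meets RS tangentially, so UR is at right angles to RS, with radius 3.4, so the center U sits 3.4 in from both sides at U = (-62.1, -22.7). That places the tangent points at D = (-65.5, -22.7) on QD and R = (-62.1, -26.1) on RS. Then cos ∠RDC = DR·DC / (|DR||DC|), giving 64.1°.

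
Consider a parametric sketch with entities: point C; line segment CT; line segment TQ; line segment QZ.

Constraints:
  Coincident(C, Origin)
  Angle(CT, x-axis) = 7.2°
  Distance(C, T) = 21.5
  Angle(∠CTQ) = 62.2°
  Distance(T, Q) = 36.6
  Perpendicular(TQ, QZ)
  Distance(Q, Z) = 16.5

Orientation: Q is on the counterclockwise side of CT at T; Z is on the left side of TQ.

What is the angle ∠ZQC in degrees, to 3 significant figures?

54.4°

C is at the origin; CT runs at 7.2° with length 21.5, so T = 21.5·(cos 7.2°, sin 7.2°) = (21.3, 2.69). ∠CTQ = 62.2°, so TQ runs at 7.2° + (180° − 62.2°) = 125° from the x-axis; with |TQ| = 36.6, Q = T + 36.6·(cos 125°, sin 125°) = (0.338, 32.7). TQ ⟂ QZ; with |QZ| = 16.5 on the left of TQ, Z = Q + 16.5·(-0.819, -0.574) = (-13.2, 23.2). Then cos ∠ZQC = QZ·QC / (|QZ||QC|), giving 54.4°.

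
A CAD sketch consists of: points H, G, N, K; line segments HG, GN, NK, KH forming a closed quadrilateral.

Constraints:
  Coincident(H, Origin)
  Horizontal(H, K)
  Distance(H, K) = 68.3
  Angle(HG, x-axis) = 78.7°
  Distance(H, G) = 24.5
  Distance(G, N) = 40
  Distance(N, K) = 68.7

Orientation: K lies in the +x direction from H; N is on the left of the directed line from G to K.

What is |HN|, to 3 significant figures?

63.0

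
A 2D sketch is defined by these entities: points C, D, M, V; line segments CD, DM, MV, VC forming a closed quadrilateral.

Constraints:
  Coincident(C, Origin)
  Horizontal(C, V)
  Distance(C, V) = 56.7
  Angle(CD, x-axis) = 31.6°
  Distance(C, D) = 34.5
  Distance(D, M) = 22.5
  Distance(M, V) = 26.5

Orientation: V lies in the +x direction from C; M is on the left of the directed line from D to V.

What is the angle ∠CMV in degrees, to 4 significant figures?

76.44°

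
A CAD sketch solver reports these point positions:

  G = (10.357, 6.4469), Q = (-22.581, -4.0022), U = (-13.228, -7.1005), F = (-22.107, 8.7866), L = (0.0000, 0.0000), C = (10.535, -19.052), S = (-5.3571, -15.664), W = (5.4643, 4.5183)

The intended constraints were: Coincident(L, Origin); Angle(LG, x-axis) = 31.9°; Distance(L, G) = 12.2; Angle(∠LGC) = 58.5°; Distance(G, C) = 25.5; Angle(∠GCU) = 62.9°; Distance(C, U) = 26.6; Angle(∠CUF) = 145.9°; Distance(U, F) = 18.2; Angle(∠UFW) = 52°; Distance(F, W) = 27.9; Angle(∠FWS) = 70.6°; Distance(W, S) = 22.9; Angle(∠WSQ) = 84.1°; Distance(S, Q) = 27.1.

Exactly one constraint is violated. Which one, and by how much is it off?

Distance(S, Q) = 27.1 — off by 6.30.

L = (0.00, 0.00) ✓; LG at 31.90° ✓; |LG| = 12.20 ✓; ∠LGC = 58.50° ✓; |GC| = 25.50 ✓; ∠GCU = 62.90° ✓; |CU| = 26.60 ✓; ∠CUF = 145.9° ✓; |UF| = 18.20 ✓; ∠UFW = 52.00° ✓; |FW| = 27.90 ✓; ∠FWS = 70.60° ✓; |WS| = 22.90 ✓; ∠WSQ = 84.10° ✓; |SQ| = 20.80 ✗.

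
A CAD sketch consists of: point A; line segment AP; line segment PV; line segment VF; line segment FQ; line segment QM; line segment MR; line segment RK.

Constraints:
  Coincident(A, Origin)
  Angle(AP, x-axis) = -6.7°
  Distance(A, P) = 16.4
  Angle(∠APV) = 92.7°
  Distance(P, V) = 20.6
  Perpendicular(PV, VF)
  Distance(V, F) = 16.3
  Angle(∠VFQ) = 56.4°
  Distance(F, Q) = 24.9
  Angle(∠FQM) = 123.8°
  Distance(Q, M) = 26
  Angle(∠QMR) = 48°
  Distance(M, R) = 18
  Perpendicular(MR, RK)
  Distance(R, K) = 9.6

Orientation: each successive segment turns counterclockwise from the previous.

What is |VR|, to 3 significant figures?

13.7

A is at the origin; AP runs at -6.7° with length 16.4, so P = (16.3, -1.91). ∠APV = 92.7° gives PV at 80.6° from the x-axis; with |PV| = 20.6, V = (19.7, 18.4). The perpendicularity gives VF at right angles to PV, so VF runs at 171°; with |VF| = 16.3, F = (3.57, 21.1). ∠VFQ = 56.4° gives FQ at -65.8° from the x-axis; with |FQ| = 24.9, Q = (13.8, -1.64). ∠FQM = 123.8° gives QM at -9.60° from the x-axis; with |QM| = 26.0, M = (39.4, -5.98). ∠QMR = 48.0° gives MR at 122° from the x-axis; with |MR| = 18.0, R = (29.8, 9.22). Then |VR| = |R − V| = 13.7.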